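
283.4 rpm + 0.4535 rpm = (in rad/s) 29.73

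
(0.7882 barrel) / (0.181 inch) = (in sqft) 293.4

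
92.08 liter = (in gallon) 24.32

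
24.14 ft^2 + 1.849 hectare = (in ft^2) 1.99e+05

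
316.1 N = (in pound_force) 71.06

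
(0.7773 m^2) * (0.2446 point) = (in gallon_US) 0.01772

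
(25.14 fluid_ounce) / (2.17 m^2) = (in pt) 0.9712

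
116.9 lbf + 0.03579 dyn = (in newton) 520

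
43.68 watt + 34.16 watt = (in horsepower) 0.1044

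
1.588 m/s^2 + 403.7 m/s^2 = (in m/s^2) 405.3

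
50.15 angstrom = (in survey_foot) 1.645e-08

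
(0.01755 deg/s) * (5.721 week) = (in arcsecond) 2.186e+08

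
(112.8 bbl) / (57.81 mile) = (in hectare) 1.928e-08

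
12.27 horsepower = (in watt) 9150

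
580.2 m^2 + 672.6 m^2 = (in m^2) 1253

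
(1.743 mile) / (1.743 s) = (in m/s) 1609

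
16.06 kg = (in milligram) 1.606e+07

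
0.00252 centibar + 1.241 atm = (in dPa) 1.257e+06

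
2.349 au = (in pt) 9.961e+14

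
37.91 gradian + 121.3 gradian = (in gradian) 159.2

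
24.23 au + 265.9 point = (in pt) 1.027e+16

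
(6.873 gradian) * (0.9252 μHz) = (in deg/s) 5.723e-06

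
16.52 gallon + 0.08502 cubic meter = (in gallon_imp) 32.46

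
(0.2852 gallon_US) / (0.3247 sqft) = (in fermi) 3.579e+13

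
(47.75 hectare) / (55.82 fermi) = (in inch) 3.368e+20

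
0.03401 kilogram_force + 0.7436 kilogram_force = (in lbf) 1.714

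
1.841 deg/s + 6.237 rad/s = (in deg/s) 359.2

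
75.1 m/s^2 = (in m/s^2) 75.1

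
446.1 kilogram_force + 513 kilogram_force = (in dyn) 9.406e+08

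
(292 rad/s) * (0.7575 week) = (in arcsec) 2.759e+13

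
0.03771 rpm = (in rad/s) 0.003949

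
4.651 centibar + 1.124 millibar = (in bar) 0.04763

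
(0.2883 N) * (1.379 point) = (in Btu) 1.329e-07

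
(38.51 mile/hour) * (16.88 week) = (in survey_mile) 1.092e+05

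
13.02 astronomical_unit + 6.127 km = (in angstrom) 1.948e+22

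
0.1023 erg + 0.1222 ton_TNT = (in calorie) 1.222e+08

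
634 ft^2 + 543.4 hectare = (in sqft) 5.849e+07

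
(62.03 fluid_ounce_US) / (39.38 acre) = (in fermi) 1.151e+07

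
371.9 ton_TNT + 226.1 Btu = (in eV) 9.712e+30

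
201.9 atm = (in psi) 2967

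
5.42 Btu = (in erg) 5.718e+10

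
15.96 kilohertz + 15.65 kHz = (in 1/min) 1.897e+06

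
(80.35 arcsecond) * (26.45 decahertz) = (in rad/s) 0.103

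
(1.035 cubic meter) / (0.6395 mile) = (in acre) 2.485e-07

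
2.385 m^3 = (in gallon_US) 630.1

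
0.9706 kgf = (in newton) 9.518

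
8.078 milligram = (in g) 0.008078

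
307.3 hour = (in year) 0.03508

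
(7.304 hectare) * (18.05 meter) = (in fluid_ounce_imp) 4.64e+10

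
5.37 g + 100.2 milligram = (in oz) 0.193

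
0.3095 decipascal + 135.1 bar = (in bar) 135.1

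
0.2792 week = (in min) 2814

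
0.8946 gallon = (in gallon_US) 0.8946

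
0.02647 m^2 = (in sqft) 0.2849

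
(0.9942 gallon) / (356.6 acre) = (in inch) 1.027e-07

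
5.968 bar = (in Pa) 5.968e+05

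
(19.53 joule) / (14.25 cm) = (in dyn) 1.371e+07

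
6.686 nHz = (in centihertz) 6.686e-07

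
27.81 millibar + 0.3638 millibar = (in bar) 0.02817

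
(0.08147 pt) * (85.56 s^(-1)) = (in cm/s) 0.2459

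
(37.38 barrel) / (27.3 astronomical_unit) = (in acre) 3.596e-16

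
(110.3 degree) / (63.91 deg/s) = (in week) 2.854e-06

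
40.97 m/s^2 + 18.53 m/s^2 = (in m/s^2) 59.5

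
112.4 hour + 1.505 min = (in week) 0.6692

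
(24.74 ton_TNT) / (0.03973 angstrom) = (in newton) 2.605e+22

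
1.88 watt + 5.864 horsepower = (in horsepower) 5.867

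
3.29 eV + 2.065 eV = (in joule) 8.58e-19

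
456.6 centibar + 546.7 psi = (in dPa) 4.226e+07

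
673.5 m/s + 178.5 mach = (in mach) 180.5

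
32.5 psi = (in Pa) 2.241e+05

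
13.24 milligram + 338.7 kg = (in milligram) 3.387e+08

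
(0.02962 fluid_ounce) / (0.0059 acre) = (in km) 3.669e-11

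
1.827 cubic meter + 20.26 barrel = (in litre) 5048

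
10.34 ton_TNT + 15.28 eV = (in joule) 4.326e+10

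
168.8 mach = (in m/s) 5.748e+04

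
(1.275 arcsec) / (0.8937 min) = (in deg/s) 6.605e-06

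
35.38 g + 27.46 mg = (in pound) 0.07806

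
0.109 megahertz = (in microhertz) 1.09e+11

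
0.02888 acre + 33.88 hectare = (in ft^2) 3.648e+06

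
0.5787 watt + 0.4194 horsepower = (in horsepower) 0.4202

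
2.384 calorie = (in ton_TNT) 2.384e-09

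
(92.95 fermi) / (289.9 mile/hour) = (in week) 1.186e-21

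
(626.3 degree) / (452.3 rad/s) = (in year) 7.663e-10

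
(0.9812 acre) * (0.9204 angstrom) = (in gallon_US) 9.655e-05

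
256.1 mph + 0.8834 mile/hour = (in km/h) 413.6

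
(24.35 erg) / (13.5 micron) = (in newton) 0.1804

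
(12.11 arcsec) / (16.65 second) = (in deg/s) 0.000202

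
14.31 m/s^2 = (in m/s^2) 14.31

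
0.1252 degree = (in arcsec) 450.7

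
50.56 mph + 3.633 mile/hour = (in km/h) 87.22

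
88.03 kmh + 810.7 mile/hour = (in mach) 1.136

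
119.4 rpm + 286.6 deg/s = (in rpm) 167.2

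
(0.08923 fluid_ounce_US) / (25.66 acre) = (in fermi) 2.541e+04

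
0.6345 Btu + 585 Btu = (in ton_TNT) 0.0001477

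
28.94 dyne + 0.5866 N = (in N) 0.5869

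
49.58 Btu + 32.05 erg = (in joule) 5.231e+04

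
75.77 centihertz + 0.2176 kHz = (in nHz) 2.184e+11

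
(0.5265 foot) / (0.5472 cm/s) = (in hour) 0.008146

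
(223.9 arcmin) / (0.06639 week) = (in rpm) 1.549e-05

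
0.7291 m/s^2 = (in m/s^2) 0.7291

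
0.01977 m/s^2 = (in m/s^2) 0.01977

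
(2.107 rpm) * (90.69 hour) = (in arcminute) 2.476e+08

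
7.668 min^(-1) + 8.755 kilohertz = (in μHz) 8.755e+09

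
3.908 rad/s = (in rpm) 37.32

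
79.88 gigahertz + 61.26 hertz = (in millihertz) 7.988e+13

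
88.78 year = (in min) 4.666e+07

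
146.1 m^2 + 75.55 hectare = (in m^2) 7.556e+05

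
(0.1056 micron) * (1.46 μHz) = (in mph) 3.449e-13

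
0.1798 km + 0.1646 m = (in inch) 7085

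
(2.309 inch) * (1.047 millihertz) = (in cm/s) 0.006141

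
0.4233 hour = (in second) 1524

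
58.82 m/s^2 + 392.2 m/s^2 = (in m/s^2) 451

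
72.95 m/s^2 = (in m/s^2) 72.95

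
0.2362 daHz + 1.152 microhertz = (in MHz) 2.362e-06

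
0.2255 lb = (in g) 102.3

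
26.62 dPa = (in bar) 2.662e-05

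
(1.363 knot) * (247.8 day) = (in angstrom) 1.501e+17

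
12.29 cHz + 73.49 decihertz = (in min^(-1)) 448.3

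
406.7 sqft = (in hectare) 0.003778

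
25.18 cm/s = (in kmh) 0.9065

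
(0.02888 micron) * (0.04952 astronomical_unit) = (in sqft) 2303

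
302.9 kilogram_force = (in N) 2970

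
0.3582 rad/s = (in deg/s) 20.52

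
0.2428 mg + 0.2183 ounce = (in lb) 0.01364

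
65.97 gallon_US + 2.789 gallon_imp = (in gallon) 69.32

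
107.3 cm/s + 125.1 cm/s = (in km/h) 8.366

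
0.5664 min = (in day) 0.0003933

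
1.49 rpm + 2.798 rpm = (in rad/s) 0.449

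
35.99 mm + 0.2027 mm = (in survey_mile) 2.249e-05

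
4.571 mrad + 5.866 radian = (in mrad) 5871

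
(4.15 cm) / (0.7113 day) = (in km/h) 2.431e-06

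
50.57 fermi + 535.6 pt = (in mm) 188.9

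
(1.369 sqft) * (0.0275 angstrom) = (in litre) 3.498e-10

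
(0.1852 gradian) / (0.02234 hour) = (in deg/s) 0.002073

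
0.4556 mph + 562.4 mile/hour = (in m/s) 251.6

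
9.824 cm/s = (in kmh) 0.3537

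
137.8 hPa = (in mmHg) 103.4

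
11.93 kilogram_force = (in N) 117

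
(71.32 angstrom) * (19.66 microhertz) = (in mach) 4.118e-16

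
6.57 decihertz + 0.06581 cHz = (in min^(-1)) 39.46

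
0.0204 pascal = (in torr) 0.000153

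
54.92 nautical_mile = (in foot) 3.337e+05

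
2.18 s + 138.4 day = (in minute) 1.993e+05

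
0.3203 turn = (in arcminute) 6918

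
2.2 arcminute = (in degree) 0.03667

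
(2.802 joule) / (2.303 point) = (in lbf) 775.3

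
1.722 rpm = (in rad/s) 0.1803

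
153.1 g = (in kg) 0.1531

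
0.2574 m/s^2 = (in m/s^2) 0.2574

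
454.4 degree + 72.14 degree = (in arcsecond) 1.896e+06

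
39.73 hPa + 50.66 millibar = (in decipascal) 9.039e+04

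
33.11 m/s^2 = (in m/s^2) 33.11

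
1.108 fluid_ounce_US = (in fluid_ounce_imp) 1.153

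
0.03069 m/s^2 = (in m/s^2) 0.03069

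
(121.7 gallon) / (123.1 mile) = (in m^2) 2.325e-06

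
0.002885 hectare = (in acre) 0.007129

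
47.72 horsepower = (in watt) 3.558e+04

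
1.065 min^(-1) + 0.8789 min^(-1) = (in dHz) 0.324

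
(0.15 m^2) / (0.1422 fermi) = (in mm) 1.055e+18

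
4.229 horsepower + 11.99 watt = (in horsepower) 4.245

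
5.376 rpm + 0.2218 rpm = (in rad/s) 0.5862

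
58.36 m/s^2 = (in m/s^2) 58.36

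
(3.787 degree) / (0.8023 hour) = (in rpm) 0.0002185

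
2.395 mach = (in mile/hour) 1824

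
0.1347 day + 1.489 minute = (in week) 0.01939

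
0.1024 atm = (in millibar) 103.8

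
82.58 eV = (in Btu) 1.254e-20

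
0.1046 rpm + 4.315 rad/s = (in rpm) 41.31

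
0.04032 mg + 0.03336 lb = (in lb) 0.03336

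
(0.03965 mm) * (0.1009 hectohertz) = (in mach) 1.175e-06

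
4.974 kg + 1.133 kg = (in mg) 6.107e+06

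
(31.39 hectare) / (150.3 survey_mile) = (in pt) 3679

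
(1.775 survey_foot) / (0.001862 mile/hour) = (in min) 10.83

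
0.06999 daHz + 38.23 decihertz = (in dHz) 45.23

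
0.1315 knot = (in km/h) 0.2435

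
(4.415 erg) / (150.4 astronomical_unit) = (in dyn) 1.962e-15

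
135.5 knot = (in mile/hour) 155.9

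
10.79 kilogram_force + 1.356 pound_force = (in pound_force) 25.14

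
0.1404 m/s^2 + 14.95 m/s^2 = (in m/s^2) 15.09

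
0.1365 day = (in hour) 3.276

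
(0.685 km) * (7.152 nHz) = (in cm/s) 0.0004899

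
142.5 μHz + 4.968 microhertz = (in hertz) 0.0001475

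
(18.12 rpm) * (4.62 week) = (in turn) 8.438e+05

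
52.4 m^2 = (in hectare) 0.00524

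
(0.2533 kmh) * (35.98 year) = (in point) 2.263e+11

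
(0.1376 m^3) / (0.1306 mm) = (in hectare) 0.1054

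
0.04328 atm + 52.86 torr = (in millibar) 114.3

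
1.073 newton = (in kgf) 0.1094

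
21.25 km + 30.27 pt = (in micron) 2.125e+10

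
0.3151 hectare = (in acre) 0.7786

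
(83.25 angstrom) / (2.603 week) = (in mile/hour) 1.183e-14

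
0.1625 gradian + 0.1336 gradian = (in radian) 0.004651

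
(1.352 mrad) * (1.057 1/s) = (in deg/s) 0.08188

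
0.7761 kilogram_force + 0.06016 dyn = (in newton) 7.611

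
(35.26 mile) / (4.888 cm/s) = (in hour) 322.5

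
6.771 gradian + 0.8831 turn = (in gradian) 360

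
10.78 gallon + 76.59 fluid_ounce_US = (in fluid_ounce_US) 1456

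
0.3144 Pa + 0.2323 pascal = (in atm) 5.396e-06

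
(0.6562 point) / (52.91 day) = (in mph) 1.133e-10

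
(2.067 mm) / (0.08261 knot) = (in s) 0.04864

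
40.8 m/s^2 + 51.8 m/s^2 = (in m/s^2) 92.6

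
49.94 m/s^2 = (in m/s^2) 49.94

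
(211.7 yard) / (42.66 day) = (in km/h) 0.0001891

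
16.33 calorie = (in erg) 6.832e+08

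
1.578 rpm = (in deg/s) 9.468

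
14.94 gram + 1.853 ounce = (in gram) 67.47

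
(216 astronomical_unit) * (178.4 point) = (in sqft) 2.189e+13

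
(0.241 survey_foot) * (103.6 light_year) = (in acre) 1.779e+13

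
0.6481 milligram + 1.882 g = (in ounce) 0.06641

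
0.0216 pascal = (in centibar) 2.16e-05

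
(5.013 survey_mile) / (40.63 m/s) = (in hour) 0.05516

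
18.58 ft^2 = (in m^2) 1.726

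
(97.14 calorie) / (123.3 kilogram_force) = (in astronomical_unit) 2.247e-12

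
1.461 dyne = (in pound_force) 3.284e-06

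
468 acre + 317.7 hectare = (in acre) 1253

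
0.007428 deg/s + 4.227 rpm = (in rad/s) 0.4428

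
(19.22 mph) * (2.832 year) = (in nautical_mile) 4.143e+05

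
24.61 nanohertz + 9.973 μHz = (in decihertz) 9.998e-05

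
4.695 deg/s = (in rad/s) 0.08194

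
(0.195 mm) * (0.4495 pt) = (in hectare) 3.092e-12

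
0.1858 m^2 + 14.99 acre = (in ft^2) 6.53e+05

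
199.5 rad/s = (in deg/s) 1.143e+04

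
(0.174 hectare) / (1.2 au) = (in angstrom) 96.93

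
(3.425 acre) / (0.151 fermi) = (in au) 6.136e+08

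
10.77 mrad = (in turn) 0.001714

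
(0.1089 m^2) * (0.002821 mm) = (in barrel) 1.932e-06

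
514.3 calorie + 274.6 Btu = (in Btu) 276.6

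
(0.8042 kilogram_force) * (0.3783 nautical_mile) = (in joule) 5525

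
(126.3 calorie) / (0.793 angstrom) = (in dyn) 6.664e+17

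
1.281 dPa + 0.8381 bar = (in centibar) 83.81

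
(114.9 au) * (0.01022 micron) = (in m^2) 1.757e+05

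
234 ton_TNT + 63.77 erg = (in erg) 9.791e+18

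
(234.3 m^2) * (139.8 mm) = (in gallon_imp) 7205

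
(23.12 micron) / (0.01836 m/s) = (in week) 2.082e-09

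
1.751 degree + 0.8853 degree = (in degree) 2.636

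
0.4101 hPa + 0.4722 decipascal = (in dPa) 410.6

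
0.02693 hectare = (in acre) 0.06655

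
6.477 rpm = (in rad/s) 0.6783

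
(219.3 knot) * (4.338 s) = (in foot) 1606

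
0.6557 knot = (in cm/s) 33.73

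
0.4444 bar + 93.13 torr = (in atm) 0.5611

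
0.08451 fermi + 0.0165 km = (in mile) 0.01025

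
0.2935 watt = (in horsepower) 0.0003936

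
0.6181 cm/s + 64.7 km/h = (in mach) 0.0528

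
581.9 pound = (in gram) 2.639e+05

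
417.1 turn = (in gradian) 1.668e+05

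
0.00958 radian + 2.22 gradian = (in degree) 2.547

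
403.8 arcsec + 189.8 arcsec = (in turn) 0.000458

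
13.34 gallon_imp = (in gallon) 16.02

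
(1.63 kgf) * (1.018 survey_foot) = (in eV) 3.096e+19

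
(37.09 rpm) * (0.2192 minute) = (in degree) 2927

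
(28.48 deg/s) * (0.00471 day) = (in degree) 1.159e+04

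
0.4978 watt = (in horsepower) 0.0006676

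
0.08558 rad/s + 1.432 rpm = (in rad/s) 0.2355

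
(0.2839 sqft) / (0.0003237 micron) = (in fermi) 8.148e+22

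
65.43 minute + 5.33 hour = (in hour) 6.42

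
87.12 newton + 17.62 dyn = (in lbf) 19.59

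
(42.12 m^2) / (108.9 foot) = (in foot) 4.163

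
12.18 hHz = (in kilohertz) 1.218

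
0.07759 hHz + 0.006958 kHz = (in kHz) 0.01472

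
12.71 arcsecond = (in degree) 0.003531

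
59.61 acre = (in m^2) 2.412e+05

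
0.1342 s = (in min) 0.002237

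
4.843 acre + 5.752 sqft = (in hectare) 1.96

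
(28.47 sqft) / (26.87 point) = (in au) 1.865e-09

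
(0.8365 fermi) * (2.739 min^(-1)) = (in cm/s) 3.819e-15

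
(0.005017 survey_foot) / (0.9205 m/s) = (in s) 0.001661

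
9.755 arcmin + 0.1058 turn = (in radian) 0.6676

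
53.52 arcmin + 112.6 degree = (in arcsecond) 4.086e+05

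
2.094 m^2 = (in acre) 0.0005174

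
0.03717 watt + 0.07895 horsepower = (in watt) 58.91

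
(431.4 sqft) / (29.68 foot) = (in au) 2.961e-11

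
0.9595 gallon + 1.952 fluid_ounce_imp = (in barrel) 0.02319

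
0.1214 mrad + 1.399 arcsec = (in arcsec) 26.44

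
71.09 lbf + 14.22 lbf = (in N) 379.5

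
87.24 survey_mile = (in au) 9.385e-07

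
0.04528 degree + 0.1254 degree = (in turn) 0.0004741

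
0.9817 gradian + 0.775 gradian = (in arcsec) 5692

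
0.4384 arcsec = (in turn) 3.383e-07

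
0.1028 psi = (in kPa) 0.7088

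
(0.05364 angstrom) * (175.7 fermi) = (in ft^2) 1.014e-23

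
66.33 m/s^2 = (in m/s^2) 66.33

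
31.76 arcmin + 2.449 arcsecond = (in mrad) 9.25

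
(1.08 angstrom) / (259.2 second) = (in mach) 1.224e-15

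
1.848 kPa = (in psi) 0.268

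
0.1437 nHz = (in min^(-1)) 8.622e-09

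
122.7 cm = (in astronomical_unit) 8.202e-12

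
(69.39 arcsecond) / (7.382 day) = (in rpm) 5.037e-09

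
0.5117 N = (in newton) 0.5117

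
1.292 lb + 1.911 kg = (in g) 2497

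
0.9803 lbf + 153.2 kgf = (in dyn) 1.507e+08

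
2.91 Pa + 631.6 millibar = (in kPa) 63.16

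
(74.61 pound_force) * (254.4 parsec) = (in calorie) 6.227e+20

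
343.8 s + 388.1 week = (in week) 388.1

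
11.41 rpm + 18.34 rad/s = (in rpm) 186.5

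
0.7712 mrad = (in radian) 0.0007712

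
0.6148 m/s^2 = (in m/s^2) 0.6148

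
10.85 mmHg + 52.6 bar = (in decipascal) 5.261e+07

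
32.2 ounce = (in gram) 912.9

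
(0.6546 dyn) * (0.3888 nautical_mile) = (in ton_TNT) 1.127e-12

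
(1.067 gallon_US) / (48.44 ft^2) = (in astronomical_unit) 6e-15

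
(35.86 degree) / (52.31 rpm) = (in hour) 3.174e-05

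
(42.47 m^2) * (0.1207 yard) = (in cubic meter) 4.687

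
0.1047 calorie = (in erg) 4.381e+06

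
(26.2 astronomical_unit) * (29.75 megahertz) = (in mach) 3.424e+17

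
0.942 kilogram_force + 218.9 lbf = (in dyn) 9.83e+07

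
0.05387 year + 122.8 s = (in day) 19.66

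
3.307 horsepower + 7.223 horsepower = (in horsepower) 10.53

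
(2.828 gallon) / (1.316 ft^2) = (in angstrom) 8.756e+08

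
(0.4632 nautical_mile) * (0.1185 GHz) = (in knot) 1.976e+11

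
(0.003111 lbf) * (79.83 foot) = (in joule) 0.3367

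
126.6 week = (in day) 886.2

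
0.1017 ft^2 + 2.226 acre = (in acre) 2.226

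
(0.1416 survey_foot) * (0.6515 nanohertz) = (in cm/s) 2.812e-09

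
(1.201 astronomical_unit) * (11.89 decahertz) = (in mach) 6.274e+10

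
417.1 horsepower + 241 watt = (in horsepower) 417.4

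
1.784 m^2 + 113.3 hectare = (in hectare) 113.3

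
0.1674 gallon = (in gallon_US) 0.1674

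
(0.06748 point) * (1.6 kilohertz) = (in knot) 0.07404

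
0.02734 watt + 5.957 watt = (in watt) 5.984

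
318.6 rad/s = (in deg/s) 1.825e+04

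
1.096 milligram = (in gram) 0.001096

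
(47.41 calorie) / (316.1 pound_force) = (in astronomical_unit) 9.43e-13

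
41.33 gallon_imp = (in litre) 187.9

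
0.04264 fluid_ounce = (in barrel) 7.932e-06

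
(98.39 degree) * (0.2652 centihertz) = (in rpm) 0.04349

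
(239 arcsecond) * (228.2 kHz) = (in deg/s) 1.515e+04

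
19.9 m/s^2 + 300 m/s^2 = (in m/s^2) 319.9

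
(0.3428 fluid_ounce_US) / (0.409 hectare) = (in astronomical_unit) 1.657e-20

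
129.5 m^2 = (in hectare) 0.01295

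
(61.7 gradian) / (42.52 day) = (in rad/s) 2.638e-07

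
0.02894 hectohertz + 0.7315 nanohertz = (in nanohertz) 2.894e+09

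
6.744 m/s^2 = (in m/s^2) 6.744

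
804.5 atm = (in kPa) 8.152e+04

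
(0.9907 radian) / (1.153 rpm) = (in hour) 0.002279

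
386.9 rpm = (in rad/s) 40.52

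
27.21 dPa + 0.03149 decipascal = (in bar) 2.724e-05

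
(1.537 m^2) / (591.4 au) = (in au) 1.161e-25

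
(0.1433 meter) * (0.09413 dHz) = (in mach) 3.961e-06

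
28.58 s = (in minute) 0.4763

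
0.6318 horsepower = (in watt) 471.1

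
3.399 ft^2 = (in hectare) 3.158e-05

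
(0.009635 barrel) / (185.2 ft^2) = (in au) 5.951e-16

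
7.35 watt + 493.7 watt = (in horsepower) 0.6719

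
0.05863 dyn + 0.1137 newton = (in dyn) 1.137e+04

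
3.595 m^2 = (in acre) 0.0008883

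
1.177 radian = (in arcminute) 4046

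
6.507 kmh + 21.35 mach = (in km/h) 2.618e+04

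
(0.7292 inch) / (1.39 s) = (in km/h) 0.04797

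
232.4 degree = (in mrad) 4056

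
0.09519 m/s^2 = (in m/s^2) 0.09519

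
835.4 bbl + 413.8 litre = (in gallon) 3.52e+04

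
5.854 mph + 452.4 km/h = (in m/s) 128.3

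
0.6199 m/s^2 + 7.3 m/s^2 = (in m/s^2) 7.92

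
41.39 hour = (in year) 0.004725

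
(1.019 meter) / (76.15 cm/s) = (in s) 1.338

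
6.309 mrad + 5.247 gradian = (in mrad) 88.73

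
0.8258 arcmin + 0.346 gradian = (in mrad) 5.675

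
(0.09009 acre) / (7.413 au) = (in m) 3.288e-10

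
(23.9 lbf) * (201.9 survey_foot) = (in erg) 6.542e+10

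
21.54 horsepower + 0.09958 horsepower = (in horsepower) 21.64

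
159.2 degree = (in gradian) 176.9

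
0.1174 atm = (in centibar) 11.9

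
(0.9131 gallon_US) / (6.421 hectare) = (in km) 5.383e-11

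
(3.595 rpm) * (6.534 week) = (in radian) 1.488e+06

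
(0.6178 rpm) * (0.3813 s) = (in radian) 0.02467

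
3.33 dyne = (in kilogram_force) 3.396e-06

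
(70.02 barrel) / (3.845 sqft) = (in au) 2.083e-10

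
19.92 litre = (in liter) 19.92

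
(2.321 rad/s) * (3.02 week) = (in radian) 4.239e+06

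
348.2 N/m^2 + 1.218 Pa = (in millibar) 3.494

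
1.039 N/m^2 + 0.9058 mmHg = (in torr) 0.9136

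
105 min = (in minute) 105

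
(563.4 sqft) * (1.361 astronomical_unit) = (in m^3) 1.066e+13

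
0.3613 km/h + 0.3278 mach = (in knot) 217.2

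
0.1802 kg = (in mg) 1.802e+05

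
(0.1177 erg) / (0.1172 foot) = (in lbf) 7.407e-08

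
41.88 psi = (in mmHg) 2166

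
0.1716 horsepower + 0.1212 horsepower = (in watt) 218.3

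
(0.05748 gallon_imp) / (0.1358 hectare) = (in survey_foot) 6.313e-07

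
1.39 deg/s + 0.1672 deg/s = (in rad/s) 0.02718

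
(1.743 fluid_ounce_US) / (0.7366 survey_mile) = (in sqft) 4.68e-07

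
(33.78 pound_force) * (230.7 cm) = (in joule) 346.7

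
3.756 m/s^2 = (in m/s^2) 3.756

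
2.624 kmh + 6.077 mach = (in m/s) 2070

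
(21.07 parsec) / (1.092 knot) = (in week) 1.914e+12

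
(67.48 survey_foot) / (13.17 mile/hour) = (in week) 5.776e-06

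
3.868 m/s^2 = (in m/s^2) 3.868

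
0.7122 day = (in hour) 17.09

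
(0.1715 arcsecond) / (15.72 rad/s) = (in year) 1.677e-15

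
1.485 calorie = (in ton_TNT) 1.485e-09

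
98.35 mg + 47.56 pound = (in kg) 21.57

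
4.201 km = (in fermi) 4.201e+18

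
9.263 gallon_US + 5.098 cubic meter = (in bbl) 32.29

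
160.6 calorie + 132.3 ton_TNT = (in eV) 3.455e+30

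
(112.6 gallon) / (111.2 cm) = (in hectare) 3.833e-05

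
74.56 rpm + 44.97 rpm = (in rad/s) 12.52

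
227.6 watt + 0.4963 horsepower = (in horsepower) 0.8015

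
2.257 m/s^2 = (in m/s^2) 2.257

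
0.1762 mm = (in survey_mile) 1.095e-07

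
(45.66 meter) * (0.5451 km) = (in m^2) 2.489e+04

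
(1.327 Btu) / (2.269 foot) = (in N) 2024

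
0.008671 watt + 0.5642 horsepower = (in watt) 420.7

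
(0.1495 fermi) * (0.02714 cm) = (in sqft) 4.367e-19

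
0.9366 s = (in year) 2.97e-08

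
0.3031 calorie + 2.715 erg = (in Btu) 0.001202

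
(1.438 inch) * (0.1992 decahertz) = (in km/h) 0.2619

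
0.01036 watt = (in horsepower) 1.389e-05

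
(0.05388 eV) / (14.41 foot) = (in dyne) 1.965e-16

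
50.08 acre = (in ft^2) 2.181e+06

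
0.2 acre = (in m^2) 809.4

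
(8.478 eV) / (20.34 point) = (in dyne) 1.893e-11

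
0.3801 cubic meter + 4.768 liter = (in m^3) 0.3849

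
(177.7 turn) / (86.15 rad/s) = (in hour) 0.0036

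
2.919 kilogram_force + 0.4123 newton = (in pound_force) 6.528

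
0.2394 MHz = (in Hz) 2.394e+05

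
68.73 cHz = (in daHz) 0.06873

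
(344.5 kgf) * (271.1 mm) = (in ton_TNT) 2.189e-07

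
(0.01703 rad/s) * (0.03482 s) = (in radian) 0.000593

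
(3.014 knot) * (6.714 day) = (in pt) 2.55e+09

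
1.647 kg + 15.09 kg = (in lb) 36.9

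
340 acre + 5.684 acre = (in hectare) 139.9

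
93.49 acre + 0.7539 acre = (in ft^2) 4.105e+06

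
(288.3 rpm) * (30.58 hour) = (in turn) 5.29e+05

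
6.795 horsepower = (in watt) 5067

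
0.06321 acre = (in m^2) 255.8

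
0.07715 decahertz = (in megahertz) 7.715e-07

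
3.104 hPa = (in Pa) 310.4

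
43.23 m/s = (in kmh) 155.6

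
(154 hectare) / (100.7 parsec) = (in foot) 1.626e-12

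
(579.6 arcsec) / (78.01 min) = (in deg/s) 3.44e-05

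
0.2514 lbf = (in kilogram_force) 0.114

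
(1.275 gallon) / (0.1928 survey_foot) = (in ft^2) 0.884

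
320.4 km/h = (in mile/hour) 199.1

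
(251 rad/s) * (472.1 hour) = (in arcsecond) 8.799e+13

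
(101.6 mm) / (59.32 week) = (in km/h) 1.019e-08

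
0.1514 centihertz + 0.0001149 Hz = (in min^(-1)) 0.09773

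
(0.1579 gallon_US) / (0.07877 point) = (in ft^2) 231.5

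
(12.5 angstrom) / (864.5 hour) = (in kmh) 1.446e-15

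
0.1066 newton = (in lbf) 0.02396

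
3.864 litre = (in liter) 3.864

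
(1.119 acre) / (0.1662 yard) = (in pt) 8.447e+07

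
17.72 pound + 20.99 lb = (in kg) 17.56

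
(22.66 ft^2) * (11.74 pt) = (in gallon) 2.303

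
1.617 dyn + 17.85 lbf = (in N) 79.4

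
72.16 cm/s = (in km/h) 2.598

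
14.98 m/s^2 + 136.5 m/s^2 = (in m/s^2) 151.5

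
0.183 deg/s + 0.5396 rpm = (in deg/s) 3.421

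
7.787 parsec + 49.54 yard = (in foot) 7.883e+17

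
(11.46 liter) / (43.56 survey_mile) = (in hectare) 1.635e-11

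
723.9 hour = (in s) 2.606e+06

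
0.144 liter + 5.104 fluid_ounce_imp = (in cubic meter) 0.000289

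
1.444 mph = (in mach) 0.001896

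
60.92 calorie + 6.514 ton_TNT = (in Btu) 2.583e+07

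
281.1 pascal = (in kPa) 0.2811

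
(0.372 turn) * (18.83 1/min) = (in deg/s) 42.03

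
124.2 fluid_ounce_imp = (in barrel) 0.0222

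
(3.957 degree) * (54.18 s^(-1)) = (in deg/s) 214.4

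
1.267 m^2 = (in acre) 0.0003131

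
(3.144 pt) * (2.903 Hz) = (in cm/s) 0.322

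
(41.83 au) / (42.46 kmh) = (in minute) 8.843e+09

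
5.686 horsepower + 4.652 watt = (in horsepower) 5.692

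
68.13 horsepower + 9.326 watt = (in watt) 5.081e+04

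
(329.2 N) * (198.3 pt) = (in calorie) 5.504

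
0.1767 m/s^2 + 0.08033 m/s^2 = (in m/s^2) 0.257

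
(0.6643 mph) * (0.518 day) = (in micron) 1.329e+10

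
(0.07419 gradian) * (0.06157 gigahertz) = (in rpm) 6.852e+05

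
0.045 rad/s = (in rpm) 0.4297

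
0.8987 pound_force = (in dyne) 3.998e+05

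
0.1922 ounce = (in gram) 5.449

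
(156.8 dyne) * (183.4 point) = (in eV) 6.332e+14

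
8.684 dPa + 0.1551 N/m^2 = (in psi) 0.0001484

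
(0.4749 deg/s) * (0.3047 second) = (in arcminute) 8.682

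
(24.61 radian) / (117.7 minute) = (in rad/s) 0.003485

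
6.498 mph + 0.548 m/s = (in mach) 0.01014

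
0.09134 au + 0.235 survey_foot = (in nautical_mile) 7.378e+06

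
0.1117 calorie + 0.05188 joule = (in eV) 3.241e+18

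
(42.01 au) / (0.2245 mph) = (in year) 1.986e+06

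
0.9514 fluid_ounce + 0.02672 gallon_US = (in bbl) 0.0008132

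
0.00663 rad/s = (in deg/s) 0.3799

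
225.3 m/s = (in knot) 437.9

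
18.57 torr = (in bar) 0.02476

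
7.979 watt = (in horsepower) 0.0107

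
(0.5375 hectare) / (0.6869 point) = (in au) 0.0001483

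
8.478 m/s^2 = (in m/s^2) 8.478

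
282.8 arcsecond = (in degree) 0.07856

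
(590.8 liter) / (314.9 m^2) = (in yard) 0.002052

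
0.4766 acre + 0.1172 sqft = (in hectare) 0.1929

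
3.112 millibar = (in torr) 2.334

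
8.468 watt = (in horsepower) 0.01136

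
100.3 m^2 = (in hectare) 0.01003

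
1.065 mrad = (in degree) 0.06102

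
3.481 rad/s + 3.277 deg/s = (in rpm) 33.79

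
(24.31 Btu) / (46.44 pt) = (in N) 1.566e+06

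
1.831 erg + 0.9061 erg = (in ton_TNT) 6.542e-17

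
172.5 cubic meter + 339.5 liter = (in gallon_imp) 3.802e+04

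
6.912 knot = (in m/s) 3.556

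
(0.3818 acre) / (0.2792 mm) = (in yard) 6.052e+06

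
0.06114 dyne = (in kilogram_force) 6.235e-08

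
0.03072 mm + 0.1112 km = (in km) 0.1112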